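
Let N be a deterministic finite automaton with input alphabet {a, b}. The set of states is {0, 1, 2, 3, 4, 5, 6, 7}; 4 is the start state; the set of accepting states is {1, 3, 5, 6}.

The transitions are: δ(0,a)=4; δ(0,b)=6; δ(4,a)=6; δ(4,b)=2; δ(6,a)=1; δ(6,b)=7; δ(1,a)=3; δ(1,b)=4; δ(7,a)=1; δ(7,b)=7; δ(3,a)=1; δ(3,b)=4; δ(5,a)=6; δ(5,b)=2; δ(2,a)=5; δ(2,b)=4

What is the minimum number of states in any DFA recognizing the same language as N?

States {0} cannot be reached from the start state, so discard them.
P0 = {1,3,5,6} | {2,4,7}.
No further refinement is possible. Final partition (2 blocks): {1,3,5,6} | {2,4,7}.

2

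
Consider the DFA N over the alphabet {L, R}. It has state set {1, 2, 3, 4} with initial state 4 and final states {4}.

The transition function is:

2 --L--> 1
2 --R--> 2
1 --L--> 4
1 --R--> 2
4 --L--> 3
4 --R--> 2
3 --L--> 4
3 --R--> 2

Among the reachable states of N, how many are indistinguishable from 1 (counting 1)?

2

All states are reachable from the start state.
P0 = {4} | {1,2,3}.
Refine {1,2,3} on symbol L: members go to different blocks, giving {1,3} and {2}.
The partition is now stable with 3 blocks: {4} | {1,3} | {2}.
The equivalence class containing 1 is {1,3}, of size 2.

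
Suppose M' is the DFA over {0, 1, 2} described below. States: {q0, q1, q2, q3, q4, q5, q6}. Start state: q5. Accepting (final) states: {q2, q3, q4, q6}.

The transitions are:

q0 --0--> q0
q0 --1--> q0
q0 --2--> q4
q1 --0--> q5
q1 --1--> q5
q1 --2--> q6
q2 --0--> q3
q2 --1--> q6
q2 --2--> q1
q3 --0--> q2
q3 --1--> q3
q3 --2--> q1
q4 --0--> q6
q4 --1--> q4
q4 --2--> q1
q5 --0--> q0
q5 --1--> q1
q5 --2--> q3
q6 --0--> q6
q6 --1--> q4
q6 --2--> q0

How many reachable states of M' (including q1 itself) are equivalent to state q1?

3

Every state is reachable, so we keep all 7.
P0 = {q2,q3,q4,q6} | {q0,q1,q5}.
The partition is now stable with 2 blocks: {q2,q3,q4,q6} | {q0,q1,q5}.
State q1 belongs to the block {q0,q1,q5}, which has 3 states.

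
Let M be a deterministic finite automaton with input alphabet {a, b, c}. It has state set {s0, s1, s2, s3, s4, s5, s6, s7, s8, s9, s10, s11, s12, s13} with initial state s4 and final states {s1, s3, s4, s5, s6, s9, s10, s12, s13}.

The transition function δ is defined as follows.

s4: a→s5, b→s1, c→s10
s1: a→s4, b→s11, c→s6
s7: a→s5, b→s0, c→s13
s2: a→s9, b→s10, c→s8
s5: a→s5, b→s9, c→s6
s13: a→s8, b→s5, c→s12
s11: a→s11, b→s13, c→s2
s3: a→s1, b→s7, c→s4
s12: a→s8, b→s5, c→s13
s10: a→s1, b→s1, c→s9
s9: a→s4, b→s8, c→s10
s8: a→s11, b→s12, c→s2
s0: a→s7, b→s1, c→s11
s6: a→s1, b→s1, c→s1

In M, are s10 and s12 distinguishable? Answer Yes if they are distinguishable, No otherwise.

States {s0,s3,s7} cannot be reached from the start state, so discard them.
Initial partition by acceptance: {s1,s4,s5,s6,s9,s10,s12,s13} | {s2,s8,s11}.
Split {s1,s4,s5,s6,s9,s10,s12,s13} by δ(·,a) → {s1,s4,s5,s6,s9,s10} and {s12,s13}.
On input b, block {s1,s4,s5,s6,s9,s10} splits into {s4,s5,s6,s10} and {s1,s9}.
Split {s4,s5,s6,s10} by δ(·,a) → {s4,s5} and {s6,s10}.
Split {s2,s8,s11} by δ(·,a) → {s8,s11} and {s2}.
The partition is now stable with 6 blocks: {s4,s5} | {s8,s11} | {s12,s13} | {s1,s9} | {s6,s10} | {s2}.
s10 and s12 end up in different blocks, so they are distinguishable. For instance, the string 'a' is accepted from only s10.

Yes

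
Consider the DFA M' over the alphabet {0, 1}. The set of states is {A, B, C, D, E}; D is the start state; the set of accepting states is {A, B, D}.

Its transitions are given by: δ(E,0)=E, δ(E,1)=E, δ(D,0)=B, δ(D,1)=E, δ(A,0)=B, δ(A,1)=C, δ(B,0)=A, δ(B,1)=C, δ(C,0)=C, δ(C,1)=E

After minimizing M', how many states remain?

Every state is reachable, so we keep all 5.
Start with accepting vs non-accepting: {A,B,D} | {C,E}.
Stable partition: {A,B,D} | {C,E} — 2 equivalence classes.

2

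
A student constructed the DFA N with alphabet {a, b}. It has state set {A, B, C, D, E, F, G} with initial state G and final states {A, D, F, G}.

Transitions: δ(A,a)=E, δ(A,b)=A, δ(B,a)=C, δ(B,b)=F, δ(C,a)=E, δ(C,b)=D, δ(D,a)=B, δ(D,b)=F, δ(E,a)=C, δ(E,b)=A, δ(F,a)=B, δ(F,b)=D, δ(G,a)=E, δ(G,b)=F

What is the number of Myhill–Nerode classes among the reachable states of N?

P0 = {A,D,F,G} | {B,C,E}.
No further refinement is possible. Final partition (2 blocks): {A,D,F,G} | {B,C,E}.

2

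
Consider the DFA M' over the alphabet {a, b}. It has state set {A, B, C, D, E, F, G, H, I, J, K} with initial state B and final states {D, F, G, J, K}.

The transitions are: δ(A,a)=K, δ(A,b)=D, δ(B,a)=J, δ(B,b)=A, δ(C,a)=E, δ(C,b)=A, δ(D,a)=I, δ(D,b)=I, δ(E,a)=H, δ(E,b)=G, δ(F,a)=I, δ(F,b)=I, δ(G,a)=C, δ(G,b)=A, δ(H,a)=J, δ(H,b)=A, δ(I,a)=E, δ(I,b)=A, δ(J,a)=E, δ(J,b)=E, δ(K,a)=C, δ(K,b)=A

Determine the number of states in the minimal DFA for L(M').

7

First remove the unreachable states {F}; 10 states remain.
Start with accepting vs non-accepting: {D,G,J,K} | {A,B,C,E,H,I}.
On input a, block {A,B,C,E,H,I} splits into {A,B,H} and {C,E,I}.
Refine {D,G,J,K} on symbol b: members go to different blocks, giving {D,J} and {G,K}.
Split {A,B,H} by δ(·,a) → {B,H} and {A}.
Split {C,E,I} by δ(·,a) → {C,I} and {E}.
Refine {D,J} on symbol a: members go to different blocks, giving {D} and {J}.
No further refinement is possible. Final partition (7 blocks): {D} | {B,H} | {C,I} | {G,K} | {A} | {E} | {J}.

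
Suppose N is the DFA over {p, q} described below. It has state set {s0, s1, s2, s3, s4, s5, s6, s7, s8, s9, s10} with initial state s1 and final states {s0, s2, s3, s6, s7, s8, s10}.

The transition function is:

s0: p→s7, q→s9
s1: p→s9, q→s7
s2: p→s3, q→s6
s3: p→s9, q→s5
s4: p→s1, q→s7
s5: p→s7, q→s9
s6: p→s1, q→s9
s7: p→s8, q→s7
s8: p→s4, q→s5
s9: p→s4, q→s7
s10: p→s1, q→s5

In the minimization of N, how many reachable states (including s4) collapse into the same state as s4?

First remove the unreachable states {s0,s2,s3,s6,s10}; 6 states remain.
Initial partition by acceptance: {s7,s8} | {s1,s4,s5,s9}.
Split {s7,s8} by δ(·,p) → {s7} and {s8}.
Split {s1,s4,s5,s9} by δ(·,p) → {s1,s4,s9} and {s5}.
No further refinement is possible. Final partition (4 blocks): {s7} | {s1,s4,s9} | {s8} | {s5}.
The equivalence class containing s4 is {s1,s4,s9}, of size 3.

3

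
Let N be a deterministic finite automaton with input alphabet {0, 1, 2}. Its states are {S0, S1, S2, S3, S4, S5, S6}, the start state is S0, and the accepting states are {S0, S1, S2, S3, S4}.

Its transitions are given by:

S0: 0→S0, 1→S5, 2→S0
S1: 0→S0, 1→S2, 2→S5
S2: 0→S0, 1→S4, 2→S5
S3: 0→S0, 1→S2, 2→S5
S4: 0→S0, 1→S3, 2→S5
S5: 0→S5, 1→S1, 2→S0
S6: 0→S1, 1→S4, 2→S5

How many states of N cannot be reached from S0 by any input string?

1

BFS from S0 reaches {S0, S1, S2, S3, S4, S5}; the 1 state(s) S6 are never visited.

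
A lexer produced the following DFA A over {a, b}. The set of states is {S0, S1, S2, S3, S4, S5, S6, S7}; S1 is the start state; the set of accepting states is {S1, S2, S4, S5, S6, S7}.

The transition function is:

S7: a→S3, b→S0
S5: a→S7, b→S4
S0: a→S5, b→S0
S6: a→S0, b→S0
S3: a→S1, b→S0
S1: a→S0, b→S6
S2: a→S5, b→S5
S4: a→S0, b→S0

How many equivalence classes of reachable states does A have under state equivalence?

6

First remove the unreachable states {S2}; 7 states remain.
Start with accepting vs non-accepting: {S1,S4,S5,S6,S7} | {S0,S3}.
On input a, block {S1,S4,S5,S6,S7} splits into {S1,S4,S6,S7} and {S5}.
On input b, block {S1,S4,S6,S7} splits into {S4,S6,S7} and {S1}.
On input a, block {S0,S3} splits into {S0} and {S3}.
Refine {S4,S6,S7} on symbol a: members go to different blocks, giving {S4,S6} and {S7}.
No further refinement is possible. Final partition (6 blocks): {S4,S6} | {S0} | {S5} | {S1} | {S3} | {S7}.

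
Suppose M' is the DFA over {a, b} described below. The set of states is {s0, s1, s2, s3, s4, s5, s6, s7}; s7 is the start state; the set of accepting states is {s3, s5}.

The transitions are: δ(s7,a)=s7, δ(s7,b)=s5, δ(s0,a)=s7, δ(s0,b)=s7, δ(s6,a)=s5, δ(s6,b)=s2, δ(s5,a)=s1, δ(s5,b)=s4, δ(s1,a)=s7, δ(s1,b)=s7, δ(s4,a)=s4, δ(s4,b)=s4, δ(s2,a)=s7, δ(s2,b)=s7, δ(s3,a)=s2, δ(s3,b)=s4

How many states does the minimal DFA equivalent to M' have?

4

States {s0,s2,s3,s6} cannot be reached from the start state, so discard them.
Start with accepting vs non-accepting: {s5} | {s1,s4,s7}.
On input b, block {s1,s4,s7} splits into {s1,s4} and {s7}.
Refine {s1,s4} on symbol a: members go to different blocks, giving {s1} and {s4}.
The partition is now stable with 4 blocks: {s5} | {s1} | {s7} | {s4}.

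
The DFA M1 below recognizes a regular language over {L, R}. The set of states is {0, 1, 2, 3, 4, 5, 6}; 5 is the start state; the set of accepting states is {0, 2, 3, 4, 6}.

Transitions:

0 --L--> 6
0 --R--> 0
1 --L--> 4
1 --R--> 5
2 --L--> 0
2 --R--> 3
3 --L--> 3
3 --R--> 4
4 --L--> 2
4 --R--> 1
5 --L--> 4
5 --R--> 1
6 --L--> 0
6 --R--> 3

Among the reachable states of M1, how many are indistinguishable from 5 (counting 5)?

2

All states are reachable from the start state.
P0 = {0,2,3,4,6} | {1,5}.
On input R, block {0,2,3,4,6} splits into {0,2,3,6} and {4}.
Split {0,2,3,6} by δ(·,R) → {0,2,6} and {3}.
Split {0,2,6} by δ(·,R) → {2,6} and {0}.
Stable partition: {2,6} | {1,5} | {4} | {3} | {0} — 5 equivalence classes.
State 5 belongs to the block {1,5}, which has 2 states.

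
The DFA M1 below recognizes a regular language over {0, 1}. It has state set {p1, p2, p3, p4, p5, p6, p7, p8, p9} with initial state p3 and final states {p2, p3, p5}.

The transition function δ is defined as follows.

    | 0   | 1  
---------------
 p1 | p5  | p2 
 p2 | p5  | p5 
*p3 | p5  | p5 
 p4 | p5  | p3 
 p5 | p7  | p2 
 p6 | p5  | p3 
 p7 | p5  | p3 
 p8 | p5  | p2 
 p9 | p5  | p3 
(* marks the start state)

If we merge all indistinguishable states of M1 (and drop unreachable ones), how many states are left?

3

Reachable states from the start: {p2,p3,p5,p7}. Unreachable: {p1,p4,p6,p8,p9} — drop them.
P0 = {p2,p3,p5} | {p7}.
Refine {p2,p3,p5} on symbol 0: members go to different blocks, giving {p2,p3} and {p5}.
Stable partition: {p2,p3} | {p7} | {p5} — 3 equivalence classes.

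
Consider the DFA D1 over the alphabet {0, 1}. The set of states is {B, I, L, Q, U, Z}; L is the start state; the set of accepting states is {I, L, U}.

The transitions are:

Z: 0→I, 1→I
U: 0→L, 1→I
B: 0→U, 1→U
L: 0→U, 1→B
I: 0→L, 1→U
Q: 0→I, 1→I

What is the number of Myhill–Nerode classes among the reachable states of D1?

3

First remove the unreachable states {Q,Z}; 4 states remain.
Initial partition by acceptance: {I,L,U} | {B}.
Split {I,L,U} by δ(·,1) → {I,U} and {L}.
No further refinement is possible. Final partition (3 blocks): {I,U} | {B} | {L}.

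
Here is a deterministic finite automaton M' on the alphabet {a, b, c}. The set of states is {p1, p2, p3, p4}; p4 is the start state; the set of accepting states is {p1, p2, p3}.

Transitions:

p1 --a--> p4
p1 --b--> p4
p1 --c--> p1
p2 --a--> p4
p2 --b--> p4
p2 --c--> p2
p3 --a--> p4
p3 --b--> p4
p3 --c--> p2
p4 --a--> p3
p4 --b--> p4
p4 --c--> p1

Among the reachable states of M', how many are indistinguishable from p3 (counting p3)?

Initial partition by acceptance: {p1,p2,p3} | {p4}.
Stable partition: {p1,p2,p3} | {p4} — 2 equivalence classes.
The equivalence class containing p3 is {p1,p2,p3}, of size 3.

3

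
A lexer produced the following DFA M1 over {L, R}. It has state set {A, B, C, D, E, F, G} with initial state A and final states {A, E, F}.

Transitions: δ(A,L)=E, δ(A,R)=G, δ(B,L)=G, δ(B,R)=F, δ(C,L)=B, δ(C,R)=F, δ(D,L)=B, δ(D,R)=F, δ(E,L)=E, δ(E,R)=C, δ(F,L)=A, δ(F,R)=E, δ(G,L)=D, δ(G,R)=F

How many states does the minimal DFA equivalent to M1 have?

3

Every state is reachable, so we keep all 7.
Initial partition by acceptance: {A,E,F} | {B,C,D,G}.
Split {A,E,F} by δ(·,R) → {A,E} and {F}.
No further refinement is possible. Final partition (3 blocks): {A,E} | {B,C,D,G} | {F}.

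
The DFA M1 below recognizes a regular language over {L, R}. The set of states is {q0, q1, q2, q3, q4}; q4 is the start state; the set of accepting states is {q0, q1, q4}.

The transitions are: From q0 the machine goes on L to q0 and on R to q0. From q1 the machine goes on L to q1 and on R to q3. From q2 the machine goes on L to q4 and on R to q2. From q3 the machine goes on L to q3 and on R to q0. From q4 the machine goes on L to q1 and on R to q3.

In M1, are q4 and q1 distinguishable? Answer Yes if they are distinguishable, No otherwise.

No

Reachable states from the start: {q0,q1,q3,q4}. Unreachable: {q2} — drop them.
P0 = {q0,q1,q4} | {q3}.
Refine {q0,q1,q4} on symbol R: members go to different blocks, giving {q1,q4} and {q0}.
No further refinement is possible. Final partition (3 blocks): {q1,q4} | {q3} | {q0}.
q4 and q1 lie in the same block of the stable partition, so they are equivalent — no string distinguishes them.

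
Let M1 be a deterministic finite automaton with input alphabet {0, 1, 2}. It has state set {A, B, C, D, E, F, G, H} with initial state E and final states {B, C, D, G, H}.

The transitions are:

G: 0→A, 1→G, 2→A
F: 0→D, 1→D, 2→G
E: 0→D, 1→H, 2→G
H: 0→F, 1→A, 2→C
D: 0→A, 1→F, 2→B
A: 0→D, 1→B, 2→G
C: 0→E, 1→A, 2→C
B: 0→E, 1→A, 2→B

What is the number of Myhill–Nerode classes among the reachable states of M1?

Every state is reachable, so we keep all 8.
Initial partition by acceptance: {B,C,D,G,H} | {A,E,F}.
Refine {B,C,D,G,H} on symbol 1: members go to different blocks, giving {B,C,D,H} and {G}.
Stable partition: {B,C,D,H} | {A,E,F} | {G} — 3 equivalence classes.

3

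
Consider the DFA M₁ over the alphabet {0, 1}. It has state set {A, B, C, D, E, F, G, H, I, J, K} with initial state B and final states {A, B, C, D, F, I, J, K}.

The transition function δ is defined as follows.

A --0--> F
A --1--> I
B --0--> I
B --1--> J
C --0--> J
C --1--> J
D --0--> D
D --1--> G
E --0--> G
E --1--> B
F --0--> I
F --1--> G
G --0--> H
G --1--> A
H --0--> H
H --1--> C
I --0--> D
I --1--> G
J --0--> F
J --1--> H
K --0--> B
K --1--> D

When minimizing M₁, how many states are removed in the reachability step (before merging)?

BFS from B reaches {A, B, C, D, F, G, H, I, J}; the 2 state(s) E, K are never visited.

2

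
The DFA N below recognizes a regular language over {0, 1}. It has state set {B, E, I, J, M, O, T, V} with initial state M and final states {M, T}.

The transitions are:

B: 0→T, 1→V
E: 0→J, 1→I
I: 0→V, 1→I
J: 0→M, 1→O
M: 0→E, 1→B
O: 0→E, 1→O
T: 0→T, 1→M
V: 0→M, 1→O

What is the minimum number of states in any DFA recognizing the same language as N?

Every state is reachable, so we keep all 8.
Start with accepting vs non-accepting: {M,T} | {B,E,I,J,O,V}.
Refine {M,T} on symbol 0: members go to different blocks, giving {M} and {T}.
Refine {B,E,I,J,O,V} on symbol 0: members go to different blocks, giving {E,I,O} and {J,V} and {B}.
On input 0, block {E,I,O} splits into {E,I} and {O}.
No further refinement is possible. Final partition (6 blocks): {M} | {E,I} | {T} | {J,V} | {B} | {O}.

6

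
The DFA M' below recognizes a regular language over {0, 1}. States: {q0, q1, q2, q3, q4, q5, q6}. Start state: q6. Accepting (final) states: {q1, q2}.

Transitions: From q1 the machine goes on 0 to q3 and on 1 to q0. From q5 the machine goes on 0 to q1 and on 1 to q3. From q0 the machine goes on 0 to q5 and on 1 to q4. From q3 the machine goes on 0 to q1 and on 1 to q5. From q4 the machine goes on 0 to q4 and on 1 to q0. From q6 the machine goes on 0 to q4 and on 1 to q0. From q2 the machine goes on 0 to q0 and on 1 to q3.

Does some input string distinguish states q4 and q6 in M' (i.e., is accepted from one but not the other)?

No

First remove the unreachable states {q2}; 6 states remain.
Initial partition by acceptance: {q1} | {q0,q3,q4,q5,q6}.
Refine {q0,q3,q4,q5,q6} on symbol 0: members go to different blocks, giving {q0,q4,q6} and {q3,q5}.
Refine {q0,q4,q6} on symbol 0: members go to different blocks, giving {q4,q6} and {q0}.
No further refinement is possible. Final partition (4 blocks): {q1} | {q4,q6} | {q3,q5} | {q0}.
q4 and q6 lie in the same block of the stable partition, so they are equivalent — no string distinguishes them.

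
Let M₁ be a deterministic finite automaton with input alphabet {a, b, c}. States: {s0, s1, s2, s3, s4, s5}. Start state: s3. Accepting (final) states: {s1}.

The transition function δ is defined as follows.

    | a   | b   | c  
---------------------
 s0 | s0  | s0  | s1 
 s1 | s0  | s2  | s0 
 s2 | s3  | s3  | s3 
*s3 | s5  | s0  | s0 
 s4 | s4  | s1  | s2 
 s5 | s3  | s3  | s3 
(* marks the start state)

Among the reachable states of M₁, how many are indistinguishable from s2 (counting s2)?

2

States {s4} cannot be reached from the start state, so discard them.
P0 = {s1} | {s0,s2,s3,s5}.
Refine {s0,s2,s3,s5} on symbol c: members go to different blocks, giving {s2,s3,s5} and {s0}.
On input b, block {s2,s3,s5} splits into {s2,s5} and {s3}.
Stable partition: {s1} | {s2,s5} | {s0} | {s3} — 4 equivalence classes.
The equivalence class containing s2 is {s2,s5}, of size 2.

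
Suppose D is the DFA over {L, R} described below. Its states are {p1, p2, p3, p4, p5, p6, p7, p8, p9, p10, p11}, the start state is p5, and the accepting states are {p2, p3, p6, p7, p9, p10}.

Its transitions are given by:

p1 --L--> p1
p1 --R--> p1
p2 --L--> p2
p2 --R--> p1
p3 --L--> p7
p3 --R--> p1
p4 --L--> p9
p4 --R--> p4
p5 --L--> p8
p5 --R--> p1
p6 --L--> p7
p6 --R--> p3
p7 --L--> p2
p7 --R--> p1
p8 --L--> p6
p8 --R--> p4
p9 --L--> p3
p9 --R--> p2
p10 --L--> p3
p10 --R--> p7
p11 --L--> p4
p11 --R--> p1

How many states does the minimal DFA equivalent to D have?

5

First remove the unreachable states {p10,p11}; 9 states remain.
Start with accepting vs non-accepting: {p2,p3,p6,p7,p9} | {p1,p4,p5,p8}.
Split {p2,p3,p6,p7,p9} by δ(·,R) → {p2,p3,p7} and {p6,p9}.
Refine {p1,p4,p5,p8} on symbol L: members go to different blocks, giving {p1,p5} and {p4,p8}.
On input L, block {p1,p5} splits into {p1} and {p5}.
Stable partition: {p2,p3,p7} | {p1} | {p6,p9} | {p4,p8} | {p5} — 5 equivalence classes.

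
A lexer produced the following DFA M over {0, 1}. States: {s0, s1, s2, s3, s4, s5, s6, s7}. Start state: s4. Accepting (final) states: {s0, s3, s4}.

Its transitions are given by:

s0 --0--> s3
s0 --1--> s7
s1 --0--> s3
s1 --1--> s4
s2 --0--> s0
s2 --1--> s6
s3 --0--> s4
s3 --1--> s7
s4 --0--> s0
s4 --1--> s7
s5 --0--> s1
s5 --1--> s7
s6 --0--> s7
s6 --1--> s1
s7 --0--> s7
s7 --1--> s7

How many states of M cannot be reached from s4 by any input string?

4

Starting at s4 and following transitions, the reachable set is {s0, s3, s4, s7}. That leaves s1, s2, s5, s6 unreachable — 4 in total.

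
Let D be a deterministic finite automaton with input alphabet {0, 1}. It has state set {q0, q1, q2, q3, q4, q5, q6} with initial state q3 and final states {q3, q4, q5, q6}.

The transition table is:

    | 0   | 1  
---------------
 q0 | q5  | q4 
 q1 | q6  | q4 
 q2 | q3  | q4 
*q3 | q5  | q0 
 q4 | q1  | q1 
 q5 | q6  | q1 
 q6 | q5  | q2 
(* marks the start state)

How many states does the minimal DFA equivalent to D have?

All states are reachable from the start state.
Start with accepting vs non-accepting: {q3,q4,q5,q6} | {q0,q1,q2}.
On input 0, block {q3,q4,q5,q6} splits into {q3,q5,q6} and {q4}.
The partition is now stable with 3 blocks: {q3,q5,q6} | {q0,q1,q2} | {q4}.

3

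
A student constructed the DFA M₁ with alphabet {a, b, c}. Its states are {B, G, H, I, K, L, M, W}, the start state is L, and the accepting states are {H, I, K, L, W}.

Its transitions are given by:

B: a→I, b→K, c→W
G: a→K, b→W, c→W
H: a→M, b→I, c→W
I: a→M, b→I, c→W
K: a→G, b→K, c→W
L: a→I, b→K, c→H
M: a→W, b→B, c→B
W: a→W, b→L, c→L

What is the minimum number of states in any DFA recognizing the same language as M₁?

All states are reachable from the start state.
Initial partition by acceptance: {H,I,K,L,W} | {B,G,M}.
Split {H,I,K,L,W} by δ(·,a) → {H,I,K} and {L,W}.
Split {B,G,M} by δ(·,a) → {B,G} and {M}.
Refine {H,I,K} on symbol a: members go to different blocks, giving {H,I} and {K}.
Refine {B,G} on symbol a: members go to different blocks, giving {G} and {B}.
On input a, block {L,W} splits into {L} and {W}.
No further refinement is possible. Final partition (7 blocks): {H,I} | {G} | {L} | {M} | {K} | {B} | {W}.

7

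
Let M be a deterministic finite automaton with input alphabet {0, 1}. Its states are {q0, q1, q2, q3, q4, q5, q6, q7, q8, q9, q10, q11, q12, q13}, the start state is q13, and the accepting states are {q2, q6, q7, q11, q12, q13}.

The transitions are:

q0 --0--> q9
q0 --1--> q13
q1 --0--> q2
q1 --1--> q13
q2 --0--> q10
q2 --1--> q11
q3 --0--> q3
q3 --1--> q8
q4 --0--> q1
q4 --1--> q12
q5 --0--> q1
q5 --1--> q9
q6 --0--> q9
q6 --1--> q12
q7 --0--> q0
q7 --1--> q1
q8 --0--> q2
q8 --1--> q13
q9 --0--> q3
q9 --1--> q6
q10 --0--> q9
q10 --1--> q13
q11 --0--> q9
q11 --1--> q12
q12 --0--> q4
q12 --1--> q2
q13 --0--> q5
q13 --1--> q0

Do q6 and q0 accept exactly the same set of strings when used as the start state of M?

States {q7} cannot be reached from the start state, so discard them.
Initial partition by acceptance: {q2,q6,q11,q12,q13} | {q0,q1,q3,q4,q5,q8,q9,q10}.
On input 1, block {q2,q6,q11,q12,q13} splits into {q2,q6,q11,q12} and {q13}.
Split {q0,q1,q3,q4,q5,q8,q9,q10} by δ(·,0) → {q0,q3,q4,q5,q9,q10} and {q1,q8}.
Split {q0,q3,q4,q5,q9,q10} by δ(·,0) → {q0,q3,q9,q10} and {q4,q5}.
Split {q2,q6,q11,q12} by δ(·,0) → {q2,q6,q11} and {q12}.
Refine {q2,q6,q11} on symbol 1: members go to different blocks, giving {q6,q11} and {q2}.
Refine {q0,q3,q9,q10} on symbol 1: members go to different blocks, giving {q0,q10} and {q3} and {q9}.
On input 1, block {q4,q5} splits into {q4} and {q5}.
Stable partition: {q6,q11} | {q0,q10} | {q13} | {q1,q8} | {q4} | {q12} | {q2} | {q3} | {q9} | {q5} — 10 equivalence classes.
q6 and q0 end up in different blocks, so they are distinguishable. For instance, the string 'ε' is accepted from only q6.

No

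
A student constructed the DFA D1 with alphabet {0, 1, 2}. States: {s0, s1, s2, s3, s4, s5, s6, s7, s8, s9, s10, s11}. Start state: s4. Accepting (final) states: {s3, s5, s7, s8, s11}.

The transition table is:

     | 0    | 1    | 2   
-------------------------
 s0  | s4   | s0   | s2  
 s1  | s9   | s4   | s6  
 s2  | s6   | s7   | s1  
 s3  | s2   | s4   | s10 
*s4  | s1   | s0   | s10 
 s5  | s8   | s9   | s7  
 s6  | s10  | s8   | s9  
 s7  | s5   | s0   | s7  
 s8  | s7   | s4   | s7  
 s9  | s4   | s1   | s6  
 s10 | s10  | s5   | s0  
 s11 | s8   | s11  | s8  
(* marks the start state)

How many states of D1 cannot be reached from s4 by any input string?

Starting at s4 and following transitions, the reachable set is {s0, s1, s2, s4, s5, s6, s7, s8, s9, s10}. That leaves s3, s11 unreachable — 2 in total.

2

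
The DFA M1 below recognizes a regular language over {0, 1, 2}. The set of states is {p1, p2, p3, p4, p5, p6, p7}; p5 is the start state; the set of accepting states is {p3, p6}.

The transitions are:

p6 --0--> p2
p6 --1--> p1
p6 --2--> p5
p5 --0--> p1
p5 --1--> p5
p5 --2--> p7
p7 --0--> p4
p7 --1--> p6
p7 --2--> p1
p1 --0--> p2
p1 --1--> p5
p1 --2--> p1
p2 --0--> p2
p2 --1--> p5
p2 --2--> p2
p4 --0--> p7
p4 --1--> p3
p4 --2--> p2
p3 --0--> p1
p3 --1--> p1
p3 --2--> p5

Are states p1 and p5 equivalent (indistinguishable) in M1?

No

Initial partition by acceptance: {p3,p6} | {p1,p2,p4,p5,p7}.
Split {p1,p2,p4,p5,p7} by δ(·,1) → {p1,p2,p5} and {p4,p7}.
Refine {p1,p2,p5} on symbol 2: members go to different blocks, giving {p1,p2} and {p5}.
Stable partition: {p3,p6} | {p1,p2} | {p4,p7} | {p5} — 4 equivalence classes.
p1 and p5 end up in different blocks, so they are distinguishable. For instance, the string '21' is accepted from only p5.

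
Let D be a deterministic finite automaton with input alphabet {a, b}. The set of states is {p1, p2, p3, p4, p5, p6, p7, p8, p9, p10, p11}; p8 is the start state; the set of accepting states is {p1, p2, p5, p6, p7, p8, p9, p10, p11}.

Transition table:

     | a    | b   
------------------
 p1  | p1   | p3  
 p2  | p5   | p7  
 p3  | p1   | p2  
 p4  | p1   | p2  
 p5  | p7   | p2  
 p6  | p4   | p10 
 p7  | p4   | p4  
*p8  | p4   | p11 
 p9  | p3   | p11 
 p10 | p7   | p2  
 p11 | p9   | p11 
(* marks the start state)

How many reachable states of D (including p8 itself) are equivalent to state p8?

Reachable states from the start: {p1,p2,p3,p4,p5,p7,p8,p9,p11}. Unreachable: {p6,p10} — drop them.
P0 = {p1,p2,p5,p7,p8,p9,p11} | {p3,p4}.
Refine {p1,p2,p5,p7,p8,p9,p11} on symbol a: members go to different blocks, giving {p1,p2,p5,p11} and {p7,p8,p9}.
Split {p1,p2,p5,p11} by δ(·,a) → {p1,p2} and {p5,p11}.
Split {p1,p2} by δ(·,a) → {p1} and {p2}.
Split {p7,p8,p9} by δ(·,b) → {p8,p9} and {p7}.
On input a, block {p5,p11} splits into {p5} and {p11}.
Stable partition: {p1} | {p3,p4} | {p8,p9} | {p5} | {p2} | {p7} | {p11} — 7 equivalence classes.
State p8 belongs to the block {p8,p9}, which has 2 states.

2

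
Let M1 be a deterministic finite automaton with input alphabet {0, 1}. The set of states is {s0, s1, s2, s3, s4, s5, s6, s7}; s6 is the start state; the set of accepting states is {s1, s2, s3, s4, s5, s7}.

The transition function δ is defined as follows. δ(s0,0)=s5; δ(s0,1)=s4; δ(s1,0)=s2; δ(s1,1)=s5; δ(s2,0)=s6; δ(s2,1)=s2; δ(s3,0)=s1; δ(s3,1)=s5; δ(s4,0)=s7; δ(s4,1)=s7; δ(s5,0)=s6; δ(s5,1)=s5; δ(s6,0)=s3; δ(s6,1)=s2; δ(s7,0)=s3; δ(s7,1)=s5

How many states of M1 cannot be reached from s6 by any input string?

3

BFS from s6 reaches {s1, s2, s3, s5, s6}; the 3 state(s) s0, s4, s7 are never visited.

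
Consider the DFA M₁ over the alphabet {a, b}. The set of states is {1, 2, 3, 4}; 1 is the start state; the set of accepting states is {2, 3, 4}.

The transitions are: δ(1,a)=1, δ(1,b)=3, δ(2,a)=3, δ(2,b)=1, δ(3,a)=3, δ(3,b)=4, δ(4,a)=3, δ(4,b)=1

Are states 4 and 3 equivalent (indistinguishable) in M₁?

No

Reachable states from the start: {1,3,4}. Unreachable: {2} — drop them.
Initial partition by acceptance: {3,4} | {1}.
Refine {3,4} on symbol b: members go to different blocks, giving {3} and {4}.
No further refinement is possible. Final partition (3 blocks): {3} | {1} | {4}.
4 and 3 end up in different blocks, so they are distinguishable. For instance, the string 'b' is accepted from only 3.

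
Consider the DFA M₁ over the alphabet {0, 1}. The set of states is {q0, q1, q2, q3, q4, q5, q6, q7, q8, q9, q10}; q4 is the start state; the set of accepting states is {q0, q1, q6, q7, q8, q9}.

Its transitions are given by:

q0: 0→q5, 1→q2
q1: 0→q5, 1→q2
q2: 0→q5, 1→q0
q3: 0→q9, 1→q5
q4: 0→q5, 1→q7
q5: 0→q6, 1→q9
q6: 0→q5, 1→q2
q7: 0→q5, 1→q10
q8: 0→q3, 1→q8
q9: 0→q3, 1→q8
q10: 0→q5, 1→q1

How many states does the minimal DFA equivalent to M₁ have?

5

Every state is reachable, so we keep all 11.
P0 = {q0,q1,q6,q7,q8,q9} | {q2,q3,q4,q5,q10}.
On input 1, block {q0,q1,q6,q7,q8,q9} splits into {q0,q1,q6,q7} and {q8,q9}.
On input 0, block {q2,q3,q4,q5,q10} splits into {q2,q4,q10} and {q3} and {q5}.
Stable partition: {q0,q1,q6,q7} | {q2,q4,q10} | {q8,q9} | {q3} | {q5} — 5 equivalence classes.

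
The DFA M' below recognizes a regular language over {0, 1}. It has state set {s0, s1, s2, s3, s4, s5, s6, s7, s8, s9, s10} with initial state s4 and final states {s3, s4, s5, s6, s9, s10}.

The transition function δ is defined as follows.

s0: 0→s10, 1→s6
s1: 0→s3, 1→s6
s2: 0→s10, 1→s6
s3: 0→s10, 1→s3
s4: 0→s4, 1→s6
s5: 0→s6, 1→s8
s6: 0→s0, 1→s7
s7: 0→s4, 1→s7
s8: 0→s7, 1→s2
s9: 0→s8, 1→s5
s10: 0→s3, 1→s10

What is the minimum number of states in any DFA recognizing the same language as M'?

States {s1,s2,s5,s8,s9} cannot be reached from the start state, so discard them.
Initial partition by acceptance: {s3,s4,s6,s10} | {s0,s7}.
Refine {s3,s4,s6,s10} on symbol 0: members go to different blocks, giving {s3,s4,s10} and {s6}.
Split {s3,s4,s10} by δ(·,1) → {s3,s10} and {s4}.
Split {s0,s7} by δ(·,0) → {s0} and {s7}.
Stable partition: {s3,s10} | {s0} | {s6} | {s4} | {s7} — 5 equivalence classes.

5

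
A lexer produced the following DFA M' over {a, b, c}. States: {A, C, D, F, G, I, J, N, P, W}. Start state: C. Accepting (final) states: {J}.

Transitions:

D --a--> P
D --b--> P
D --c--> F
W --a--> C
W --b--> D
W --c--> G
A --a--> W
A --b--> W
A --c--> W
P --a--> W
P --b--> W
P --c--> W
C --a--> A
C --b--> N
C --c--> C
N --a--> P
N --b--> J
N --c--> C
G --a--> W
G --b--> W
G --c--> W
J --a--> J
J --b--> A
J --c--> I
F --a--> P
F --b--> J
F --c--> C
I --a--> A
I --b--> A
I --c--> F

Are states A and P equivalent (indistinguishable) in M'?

Yes

All states are reachable from the start state.
Start with accepting vs non-accepting: {J} | {A,C,D,F,G,I,N,P,W}.
Split {A,C,D,F,G,I,N,P,W} by δ(·,b) → {A,C,D,G,I,P,W} and {F,N}.
Refine {A,C,D,G,I,P,W} on symbol b: members go to different blocks, giving {A,D,G,I,P,W} and {C}.
Refine {A,D,G,I,P,W} on symbol a: members go to different blocks, giving {A,D,G,I,P} and {W}.
On input a, block {A,D,G,I,P} splits into {A,G,P} and {D,I}.
The partition is now stable with 6 blocks: {J} | {A,G,P} | {F,N} | {C} | {W} | {D,I}.
A and P lie in the same block of the stable partition, so they are equivalent — no string distinguishes them.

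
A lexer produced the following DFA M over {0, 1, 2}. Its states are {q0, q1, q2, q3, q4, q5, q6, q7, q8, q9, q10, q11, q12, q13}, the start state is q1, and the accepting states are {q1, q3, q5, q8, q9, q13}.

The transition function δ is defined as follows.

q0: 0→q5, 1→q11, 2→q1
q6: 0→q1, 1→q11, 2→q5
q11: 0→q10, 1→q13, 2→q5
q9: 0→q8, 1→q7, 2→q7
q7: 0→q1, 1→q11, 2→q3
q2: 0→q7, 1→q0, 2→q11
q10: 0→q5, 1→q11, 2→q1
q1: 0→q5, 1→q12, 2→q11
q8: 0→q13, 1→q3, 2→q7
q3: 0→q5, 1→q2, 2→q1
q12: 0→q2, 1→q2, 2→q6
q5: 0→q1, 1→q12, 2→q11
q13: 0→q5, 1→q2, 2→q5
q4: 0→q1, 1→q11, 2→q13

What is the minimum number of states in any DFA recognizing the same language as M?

States {q4,q8,q9} cannot be reached from the start state, so discard them.
P0 = {q1,q3,q5,q13} | {q0,q2,q6,q7,q10,q11,q12}.
Refine {q1,q3,q5,q13} on symbol 2: members go to different blocks, giving {q1,q5} and {q3,q13}.
On input 0, block {q0,q2,q6,q7,q10,q11,q12} splits into {q0,q6,q7,q10} and {q2,q11,q12}.
On input 2, block {q0,q6,q7,q10} splits into {q0,q6,q10} and {q7}.
Refine {q2,q11,q12} on symbol 0: members go to different blocks, giving {q2} and {q11} and {q12}.
The partition is now stable with 7 blocks: {q1,q5} | {q0,q6,q10} | {q3,q13} | {q2} | {q7} | {q11} | {q12}.

7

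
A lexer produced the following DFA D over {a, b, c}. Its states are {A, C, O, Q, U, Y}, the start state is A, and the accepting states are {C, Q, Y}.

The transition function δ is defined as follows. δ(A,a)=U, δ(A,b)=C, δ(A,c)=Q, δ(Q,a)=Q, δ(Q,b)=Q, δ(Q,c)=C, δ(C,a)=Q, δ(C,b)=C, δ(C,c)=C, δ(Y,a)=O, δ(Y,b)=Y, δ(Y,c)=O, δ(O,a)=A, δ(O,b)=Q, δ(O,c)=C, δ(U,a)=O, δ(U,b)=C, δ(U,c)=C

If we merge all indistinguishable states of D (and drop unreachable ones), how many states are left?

States {Y} cannot be reached from the start state, so discard them.
Initial partition by acceptance: {C,Q} | {A,O,U}.
No further refinement is possible. Final partition (2 blocks): {C,Q} | {A,O,U}.

2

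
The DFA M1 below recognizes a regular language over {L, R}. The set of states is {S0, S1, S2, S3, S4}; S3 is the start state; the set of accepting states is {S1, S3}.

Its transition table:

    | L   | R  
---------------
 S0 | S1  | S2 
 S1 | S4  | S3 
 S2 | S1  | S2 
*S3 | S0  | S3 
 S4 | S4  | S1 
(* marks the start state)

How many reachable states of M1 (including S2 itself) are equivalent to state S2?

Every state is reachable, so we keep all 5.
Start with accepting vs non-accepting: {S1,S3} | {S0,S2,S4}.
On input L, block {S0,S2,S4} splits into {S0,S2} and {S4}.
On input L, block {S1,S3} splits into {S1} and {S3}.
No further refinement is possible. Final partition (4 blocks): {S1} | {S0,S2} | {S4} | {S3}.
The equivalence class containing S2 is {S0,S2}, of size 2.

2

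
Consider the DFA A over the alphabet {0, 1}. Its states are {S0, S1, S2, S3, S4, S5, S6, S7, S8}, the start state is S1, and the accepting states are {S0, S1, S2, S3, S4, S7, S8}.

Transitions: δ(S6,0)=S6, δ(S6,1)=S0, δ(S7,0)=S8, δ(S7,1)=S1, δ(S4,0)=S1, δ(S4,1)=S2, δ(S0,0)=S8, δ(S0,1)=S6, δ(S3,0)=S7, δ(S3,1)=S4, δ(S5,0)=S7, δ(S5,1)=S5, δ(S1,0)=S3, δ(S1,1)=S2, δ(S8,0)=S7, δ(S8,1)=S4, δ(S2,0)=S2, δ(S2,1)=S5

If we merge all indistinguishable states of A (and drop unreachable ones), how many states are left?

States {S0,S6} cannot be reached from the start state, so discard them.
Start with accepting vs non-accepting: {S1,S2,S3,S4,S7,S8} | {S5}.
On input 1, block {S1,S2,S3,S4,S7,S8} splits into {S1,S3,S4,S7,S8} and {S2}.
Split {S1,S3,S4,S7,S8} by δ(·,1) → {S3,S7,S8} and {S1,S4}.
Split {S1,S4} by δ(·,0) → {S1} and {S4}.
Split {S3,S7,S8} by δ(·,1) → {S3,S8} and {S7}.
The partition is now stable with 6 blocks: {S3,S8} | {S5} | {S2} | {S1} | {S4} | {S7}.

6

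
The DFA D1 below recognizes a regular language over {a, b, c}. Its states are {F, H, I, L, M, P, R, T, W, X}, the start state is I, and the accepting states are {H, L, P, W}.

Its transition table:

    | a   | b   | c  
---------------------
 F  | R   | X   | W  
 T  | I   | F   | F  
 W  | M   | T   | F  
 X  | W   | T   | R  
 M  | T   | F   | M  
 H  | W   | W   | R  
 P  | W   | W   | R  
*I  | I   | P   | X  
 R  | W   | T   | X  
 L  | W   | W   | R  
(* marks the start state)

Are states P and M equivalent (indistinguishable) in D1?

No

States {H,L} cannot be reached from the start state, so discard them.
Initial partition by acceptance: {P,W} | {F,I,M,R,T,X}.
On input a, block {P,W} splits into {P} and {W}.
On input a, block {F,I,M,R,T,X} splits into {F,I,M,T} and {R,X}.
On input a, block {F,I,M,T} splits into {I,M,T} and {F}.
Split {I,M,T} by δ(·,b) → {M,T} and {I}.
On input a, block {M,T} splits into {T} and {M}.
The partition is now stable with 7 blocks: {P} | {T} | {W} | {R,X} | {F} | {I} | {M}.
P and M end up in different blocks, so they are distinguishable. For instance, the string 'ε' is accepted from only P.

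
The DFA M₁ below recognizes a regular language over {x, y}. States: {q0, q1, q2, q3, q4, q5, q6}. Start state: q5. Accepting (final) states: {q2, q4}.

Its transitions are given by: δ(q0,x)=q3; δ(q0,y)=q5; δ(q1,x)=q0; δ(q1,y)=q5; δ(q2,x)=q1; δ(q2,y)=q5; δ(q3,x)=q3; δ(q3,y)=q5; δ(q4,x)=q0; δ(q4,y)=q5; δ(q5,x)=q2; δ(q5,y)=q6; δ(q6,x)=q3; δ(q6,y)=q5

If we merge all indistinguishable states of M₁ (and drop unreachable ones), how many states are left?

3

Reachable states from the start: {q0,q1,q2,q3,q5,q6}. Unreachable: {q4} — drop them.
P0 = {q2} | {q0,q1,q3,q5,q6}.
On input x, block {q0,q1,q3,q5,q6} splits into {q0,q1,q3,q6} and {q5}.
No further refinement is possible. Final partition (3 blocks): {q2} | {q0,q1,q3,q6} | {q5}.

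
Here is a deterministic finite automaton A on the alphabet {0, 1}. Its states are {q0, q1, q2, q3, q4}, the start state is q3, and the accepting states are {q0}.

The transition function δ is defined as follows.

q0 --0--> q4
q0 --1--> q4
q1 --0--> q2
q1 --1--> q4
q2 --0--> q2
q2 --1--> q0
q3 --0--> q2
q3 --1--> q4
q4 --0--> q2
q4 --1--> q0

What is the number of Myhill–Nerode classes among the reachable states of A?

3

Reachable states from the start: {q0,q2,q3,q4}. Unreachable: {q1} — drop them.
Start with accepting vs non-accepting: {q0} | {q2,q3,q4}.
On input 1, block {q2,q3,q4} splits into {q2,q4} and {q3}.
No further refinement is possible. Final partition (3 blocks): {q0} | {q2,q4} | {q3}.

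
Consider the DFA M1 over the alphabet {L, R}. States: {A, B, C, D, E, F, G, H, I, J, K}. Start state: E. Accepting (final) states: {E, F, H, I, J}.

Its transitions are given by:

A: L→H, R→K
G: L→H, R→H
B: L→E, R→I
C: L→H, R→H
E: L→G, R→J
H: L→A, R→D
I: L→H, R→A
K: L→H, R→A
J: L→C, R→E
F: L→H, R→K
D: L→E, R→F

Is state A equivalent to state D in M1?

No

First remove the unreachable states {B,I}; 9 states remain.
Start with accepting vs non-accepting: {E,F,H,J} | {A,C,D,G,K}.
Refine {E,F,H,J} on symbol L: members go to different blocks, giving {E,H,J} and {F}.
On input R, block {E,H,J} splits into {E,J} and {H}.
Split {A,C,D,G,K} by δ(·,L) → {A,C,G,K} and {D}.
On input R, block {A,C,G,K} splits into {A,K} and {C,G}.
The partition is now stable with 6 blocks: {E,J} | {A,K} | {F} | {H} | {D} | {C,G}.
A and D end up in different blocks, so they are distinguishable. For instance, the string 'R' is accepted from only D.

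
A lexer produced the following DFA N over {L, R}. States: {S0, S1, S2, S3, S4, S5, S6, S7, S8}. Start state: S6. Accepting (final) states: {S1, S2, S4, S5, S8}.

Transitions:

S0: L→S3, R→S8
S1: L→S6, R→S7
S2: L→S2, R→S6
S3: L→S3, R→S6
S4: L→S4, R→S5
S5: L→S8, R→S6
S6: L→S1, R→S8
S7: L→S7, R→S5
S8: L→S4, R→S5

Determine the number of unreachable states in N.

Starting at S6 and following transitions, the reachable set is {S1, S4, S5, S6, S7, S8}. That leaves S0, S2, S3 unreachable — 3 in total.

3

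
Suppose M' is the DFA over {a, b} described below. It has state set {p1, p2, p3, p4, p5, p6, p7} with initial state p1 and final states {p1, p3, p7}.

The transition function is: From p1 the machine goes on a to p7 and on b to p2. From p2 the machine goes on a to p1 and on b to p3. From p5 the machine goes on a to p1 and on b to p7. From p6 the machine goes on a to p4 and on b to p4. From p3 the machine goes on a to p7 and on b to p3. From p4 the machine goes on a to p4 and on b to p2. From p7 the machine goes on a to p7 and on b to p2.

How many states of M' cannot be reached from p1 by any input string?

BFS from p1 reaches {p1, p2, p3, p7}; the 3 state(s) p4, p5, p6 are never visited.

3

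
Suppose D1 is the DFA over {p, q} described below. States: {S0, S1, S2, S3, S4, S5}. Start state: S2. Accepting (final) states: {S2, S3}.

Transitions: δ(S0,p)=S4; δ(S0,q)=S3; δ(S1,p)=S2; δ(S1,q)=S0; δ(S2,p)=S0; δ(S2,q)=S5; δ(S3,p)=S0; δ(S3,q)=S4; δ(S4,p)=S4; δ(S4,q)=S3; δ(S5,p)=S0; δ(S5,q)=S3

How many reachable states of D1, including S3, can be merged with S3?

Reachable states from the start: {S0,S2,S3,S4,S5}. Unreachable: {S1} — drop them.
Start with accepting vs non-accepting: {S2,S3} | {S0,S4,S5}.
The partition is now stable with 2 blocks: {S2,S3} | {S0,S4,S5}.
State S3 belongs to the block {S2,S3}, which has 2 states.

2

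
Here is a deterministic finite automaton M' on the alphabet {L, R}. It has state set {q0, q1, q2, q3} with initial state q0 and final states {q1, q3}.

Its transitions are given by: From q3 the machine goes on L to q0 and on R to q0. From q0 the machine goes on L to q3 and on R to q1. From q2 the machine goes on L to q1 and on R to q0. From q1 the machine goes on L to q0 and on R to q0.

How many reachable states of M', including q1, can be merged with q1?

States {q2} cannot be reached from the start state, so discard them.
Start with accepting vs non-accepting: {q1,q3} | {q0}.
Stable partition: {q1,q3} | {q0} — 2 equivalence classes.
State q1 belongs to the block {q1,q3}, which has 2 states.

2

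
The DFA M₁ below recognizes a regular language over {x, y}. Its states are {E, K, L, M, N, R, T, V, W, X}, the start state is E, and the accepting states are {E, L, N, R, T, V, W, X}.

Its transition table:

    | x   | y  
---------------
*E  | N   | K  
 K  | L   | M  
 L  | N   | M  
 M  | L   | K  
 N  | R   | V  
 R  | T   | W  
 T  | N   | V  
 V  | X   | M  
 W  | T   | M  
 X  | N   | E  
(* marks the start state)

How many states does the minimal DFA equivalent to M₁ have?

3

Every state is reachable, so we keep all 10.
Start with accepting vs non-accepting: {E,L,N,R,T,V,W,X} | {K,M}.
Refine {E,L,N,R,T,V,W,X} on symbol y: members go to different blocks, giving {E,L,V,W} and {N,R,T,X}.
The partition is now stable with 3 blocks: {E,L,V,W} | {K,M} | {N,R,T,X}.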